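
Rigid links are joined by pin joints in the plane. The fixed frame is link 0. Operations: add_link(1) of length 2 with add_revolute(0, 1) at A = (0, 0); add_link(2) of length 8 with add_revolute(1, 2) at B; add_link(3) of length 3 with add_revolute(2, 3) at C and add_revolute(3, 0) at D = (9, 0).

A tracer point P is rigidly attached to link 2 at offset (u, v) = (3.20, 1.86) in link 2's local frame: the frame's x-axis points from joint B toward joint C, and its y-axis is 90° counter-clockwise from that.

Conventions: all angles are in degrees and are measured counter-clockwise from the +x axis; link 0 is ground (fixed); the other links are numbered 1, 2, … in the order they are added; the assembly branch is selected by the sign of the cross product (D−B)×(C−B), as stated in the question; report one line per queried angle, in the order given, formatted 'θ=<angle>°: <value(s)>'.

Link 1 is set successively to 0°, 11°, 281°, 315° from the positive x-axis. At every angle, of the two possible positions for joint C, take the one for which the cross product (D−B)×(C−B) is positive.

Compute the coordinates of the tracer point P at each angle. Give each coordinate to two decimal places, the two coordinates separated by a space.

A=(0,0), D=(9.00,0)
θ=0°: B = A + 2.00·(cos0°, sin0°) = (2.0000, 0.0000)
θ=0°: |BD| = 7.0000
θ=0°: circle(B,8.00) ∩ circle(D,3.00): a=7.4286, h=2.9692
θ=0°:   candidates: C₊=(9.4286,2.9692) cross=20.785; C₋=(9.4286,-2.9692) cross=-20.785
θ=0°:   branch + wants cross > 0 → take C=(9.4286,2.9692) (cross=20.785)
θ=0°: ex = (C−B)/|BC| = (0.9286,0.3712); ey = (-0.3712,0.9286)
θ=0°: P = B + 3.20·ex + 1.86·ey = (4.2811,2.9148)
θ=11°: B = A + 2.00·(cos11°, sin11°) = (1.9633, 0.3816)
θ=11°: |BD| = 7.0471
θ=11°: circle(B,8.00) ∩ circle(D,3.00): a=7.4259, h=2.9760
θ=11°:   candidates: C₊=(9.5394,2.9511) cross=20.972; C₋=(9.2171,-2.9921) cross=-20.972
θ=11°:   branch + wants cross > 0 → take C=(9.5394,2.9511) (cross=20.972)
θ=11°: ex = (C−B)/|BC| = (0.9470,0.3212); ey = (-0.3212,0.9470)
θ=11°: P = B + 3.20·ex + 1.86·ey = (4.3963,3.1709)
θ=281°: B = A + 2.00·(cos281°, sin281°) = (0.3816, -1.9633)
θ=281°: |BD| = 8.8392
θ=281°: circle(B,8.00) ∩ circle(D,3.00): a=7.5307, h=2.6996
θ=281°:   candidates: C₊=(7.1246,2.3416) cross=23.862; C₋=(8.3239,-2.9228) cross=-23.862
θ=281°:   branch + wants cross > 0 → take C=(7.1246,2.3416) (cross=23.862)
θ=281°: ex = (C−B)/|BC| = (0.8429,0.5381); ey = (-0.5381,0.8429)
θ=281°: P = B + 3.20·ex + 1.86·ey = (2.0780,1.3264)
θ=315°: B = A + 2.00·(cos315°, sin315°) = (1.4142, -1.4142)
θ=315°: |BD| = 7.7165
θ=315°: circle(B,8.00) ∩ circle(D,3.00): a=7.4220, h=2.9855
θ=315°:   candidates: C₊=(8.1634,2.8810) cross=23.038; C₋=(9.2577,-2.9889) cross=-23.038
θ=315°:   branch + wants cross > 0 → take C=(8.1634,2.8810) (cross=23.038)
θ=315°: ex = (C−B)/|BC| = (0.8436,0.5369); ey = (-0.5369,0.8436)
θ=315°: P = B + 3.20·ex + 1.86·ey = (3.1152,1.8730)

θ=0°: 4.28 2.91
θ=11°: 4.40 3.17
θ=281°: 2.08 1.33
θ=315°: 3.12 1.87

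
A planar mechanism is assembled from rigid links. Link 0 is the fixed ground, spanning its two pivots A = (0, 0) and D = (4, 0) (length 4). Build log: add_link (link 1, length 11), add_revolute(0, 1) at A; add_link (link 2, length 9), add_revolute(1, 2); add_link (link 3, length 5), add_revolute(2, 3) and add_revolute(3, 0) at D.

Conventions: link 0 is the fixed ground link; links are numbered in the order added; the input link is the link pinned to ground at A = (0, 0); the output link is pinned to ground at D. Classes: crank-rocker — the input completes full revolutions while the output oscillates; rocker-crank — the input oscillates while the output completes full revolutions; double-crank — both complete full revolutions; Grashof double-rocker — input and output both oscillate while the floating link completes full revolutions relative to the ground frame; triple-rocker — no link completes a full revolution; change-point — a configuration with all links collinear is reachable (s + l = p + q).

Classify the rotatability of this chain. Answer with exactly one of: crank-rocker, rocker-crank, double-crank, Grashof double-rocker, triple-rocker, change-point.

lengths: ground=4, input=11, coupler=9, output=5
sorted: s=4 (shortest), l=11 (longest), p+q=14
s + l = 15 vs p + q = 14
s + l > p + q → non-Grashof → no link fully rotates → triple-rocker

triple-rocker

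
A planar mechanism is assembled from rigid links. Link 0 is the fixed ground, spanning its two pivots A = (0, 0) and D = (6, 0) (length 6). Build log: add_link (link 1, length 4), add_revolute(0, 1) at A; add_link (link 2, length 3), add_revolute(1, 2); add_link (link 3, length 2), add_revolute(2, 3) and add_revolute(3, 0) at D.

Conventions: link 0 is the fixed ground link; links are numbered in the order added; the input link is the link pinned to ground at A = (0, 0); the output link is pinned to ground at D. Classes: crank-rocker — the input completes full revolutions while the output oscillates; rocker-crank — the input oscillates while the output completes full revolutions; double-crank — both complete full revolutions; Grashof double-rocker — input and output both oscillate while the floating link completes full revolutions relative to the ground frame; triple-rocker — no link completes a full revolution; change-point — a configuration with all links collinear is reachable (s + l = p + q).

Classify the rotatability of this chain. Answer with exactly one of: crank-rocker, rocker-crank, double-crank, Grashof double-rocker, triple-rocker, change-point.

lengths: ground=6, input=4, coupler=3, output=2
sorted: s=2 (shortest), l=6 (longest), p+q=7
s + l = 8 vs p + q = 7
s + l > p + q → non-Grashof → no link fully rotates → triple-rocker

triple-rocker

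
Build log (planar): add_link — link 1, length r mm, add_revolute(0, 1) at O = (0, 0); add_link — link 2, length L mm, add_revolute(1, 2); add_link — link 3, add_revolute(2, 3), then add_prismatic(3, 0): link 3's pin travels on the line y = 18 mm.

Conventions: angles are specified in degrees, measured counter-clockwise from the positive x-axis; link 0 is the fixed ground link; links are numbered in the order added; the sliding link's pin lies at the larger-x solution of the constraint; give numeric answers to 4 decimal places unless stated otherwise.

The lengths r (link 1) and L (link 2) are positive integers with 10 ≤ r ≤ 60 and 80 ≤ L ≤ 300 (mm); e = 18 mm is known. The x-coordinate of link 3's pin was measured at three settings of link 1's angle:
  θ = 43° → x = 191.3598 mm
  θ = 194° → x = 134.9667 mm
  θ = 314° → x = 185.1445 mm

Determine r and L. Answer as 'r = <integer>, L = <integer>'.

constraint per measurement: (x − r cos θ)² + (r sin θ − e)² = L²
subtracting the θ₁ and θ₂ equations cancels the r² and L² terms:
r = (x₁² − x₂²) / (2[(x₁cos θ₁ + e sin θ₁) − (x₂cos θ₂ + e sin θ₂)]) = 32.0000 → r = 32
L² = (x₁ − r cos θ₁)² + (r sin θ₁ − e)² = 28224.0023 → L = 168.0000 → L = 168
check at θ₃=314°: x = 185.1445 (printed 185.1445) ✓

r = 32, L = 168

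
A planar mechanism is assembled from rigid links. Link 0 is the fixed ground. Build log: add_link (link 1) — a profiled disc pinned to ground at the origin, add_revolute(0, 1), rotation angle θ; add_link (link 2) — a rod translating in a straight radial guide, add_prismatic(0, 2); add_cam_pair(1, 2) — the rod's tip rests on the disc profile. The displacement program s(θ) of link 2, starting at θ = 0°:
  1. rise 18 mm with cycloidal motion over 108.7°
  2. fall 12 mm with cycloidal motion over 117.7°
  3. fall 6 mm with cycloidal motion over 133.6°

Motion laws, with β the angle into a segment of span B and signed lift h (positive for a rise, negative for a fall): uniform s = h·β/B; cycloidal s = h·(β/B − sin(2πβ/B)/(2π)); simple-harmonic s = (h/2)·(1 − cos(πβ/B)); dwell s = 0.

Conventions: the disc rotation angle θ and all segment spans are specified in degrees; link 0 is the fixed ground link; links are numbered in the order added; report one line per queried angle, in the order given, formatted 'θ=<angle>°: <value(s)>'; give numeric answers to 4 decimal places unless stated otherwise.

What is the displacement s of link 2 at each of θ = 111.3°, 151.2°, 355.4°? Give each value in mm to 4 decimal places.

seg 1 [0°–108.7°] cycloidal, h=18: full span → s += 18 → s = 18.0000
seg 2 [108.7°–226.4°] cycloidal, h=-12: θ=111.3° here. β=2.6, B=117.7. -12·(0.0221 − sin(2π·0.0221)/(2π)) = -0.0009 → s = 17.9991
seg 2 [108.7°–226.4°] cycloidal, h=-12: θ=151.2° here. β=42.5, B=117.7. -12·(0.3611 − sin(2π·0.3611)/(2π)) = -2.8698 → s = 15.1302
seg 2 [108.7°–226.4°] cycloidal, h=-12: full span → s += -12 → s = 6.0000
seg 3 [226.4°–360°] cycloidal, h=-6: θ=355.4° here. β=129, B=133.6. -6·(0.9656 − sin(2π·0.9656)/(2π)) = -5.9984 → s = 0.0016

θ=111.3°: 17.9991
θ=151.2°: 15.1302
θ=355.4°: 0.0016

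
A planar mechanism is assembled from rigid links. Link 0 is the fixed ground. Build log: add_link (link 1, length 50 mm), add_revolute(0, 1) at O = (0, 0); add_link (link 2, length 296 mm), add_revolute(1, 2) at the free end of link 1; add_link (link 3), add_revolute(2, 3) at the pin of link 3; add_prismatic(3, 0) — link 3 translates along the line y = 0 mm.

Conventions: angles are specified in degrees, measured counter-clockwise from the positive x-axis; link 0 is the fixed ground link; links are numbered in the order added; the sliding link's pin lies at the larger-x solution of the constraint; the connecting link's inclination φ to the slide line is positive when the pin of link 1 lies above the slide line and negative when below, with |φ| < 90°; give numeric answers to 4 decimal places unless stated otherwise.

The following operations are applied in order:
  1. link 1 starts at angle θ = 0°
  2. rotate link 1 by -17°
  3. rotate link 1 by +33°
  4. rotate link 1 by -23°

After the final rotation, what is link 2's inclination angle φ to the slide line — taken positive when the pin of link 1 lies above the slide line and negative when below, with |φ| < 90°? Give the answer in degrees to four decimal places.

geometry: r = 50 mm, L = 296 mm, e = 0 mm; θ starts at 0°
rotate link 1 by -17°: θ ← 0° -17° = -17°
rotate link 1 by +33°: θ ← -17° +33° = 16°
rotate link 1 by -23°: θ ← 16° -23° = -7°
h = r sin θ − e = -6.093467 − 0 = -6.093467
sin φ = h / L = -6.093467 / 296 = -0.02058604
φ = arcsin(-0.02058604) = -1.179576°

-1.1796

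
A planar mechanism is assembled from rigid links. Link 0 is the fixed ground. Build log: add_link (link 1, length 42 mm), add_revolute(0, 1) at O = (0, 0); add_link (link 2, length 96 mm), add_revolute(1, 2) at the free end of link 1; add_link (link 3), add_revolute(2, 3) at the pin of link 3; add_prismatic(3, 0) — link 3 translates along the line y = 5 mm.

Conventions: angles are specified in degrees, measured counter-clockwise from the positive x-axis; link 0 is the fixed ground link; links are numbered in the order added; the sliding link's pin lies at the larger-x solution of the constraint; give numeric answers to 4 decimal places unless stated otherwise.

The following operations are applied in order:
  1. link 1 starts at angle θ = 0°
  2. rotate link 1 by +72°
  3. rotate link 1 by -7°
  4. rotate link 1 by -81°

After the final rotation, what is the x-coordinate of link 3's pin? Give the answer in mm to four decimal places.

geometry: r = 42 mm, L = 96 mm, e = 5 mm; θ starts at 0°
rotate link 1 by +72°: θ ← 0° +72° = 72°
rotate link 1 by -7°: θ ← 72° -7° = 65°
rotate link 1 by -81°: θ ← 65° -81° = -16°
crank pin P = (r cos θ, r sin θ) = (40.372991, -11.576769)
h = r sin θ − e = -11.576769 − 5 = -16.576769
x = r cos θ + √(L² − h²) = 40.372991 + 94.557976 = 134.930967

134.9310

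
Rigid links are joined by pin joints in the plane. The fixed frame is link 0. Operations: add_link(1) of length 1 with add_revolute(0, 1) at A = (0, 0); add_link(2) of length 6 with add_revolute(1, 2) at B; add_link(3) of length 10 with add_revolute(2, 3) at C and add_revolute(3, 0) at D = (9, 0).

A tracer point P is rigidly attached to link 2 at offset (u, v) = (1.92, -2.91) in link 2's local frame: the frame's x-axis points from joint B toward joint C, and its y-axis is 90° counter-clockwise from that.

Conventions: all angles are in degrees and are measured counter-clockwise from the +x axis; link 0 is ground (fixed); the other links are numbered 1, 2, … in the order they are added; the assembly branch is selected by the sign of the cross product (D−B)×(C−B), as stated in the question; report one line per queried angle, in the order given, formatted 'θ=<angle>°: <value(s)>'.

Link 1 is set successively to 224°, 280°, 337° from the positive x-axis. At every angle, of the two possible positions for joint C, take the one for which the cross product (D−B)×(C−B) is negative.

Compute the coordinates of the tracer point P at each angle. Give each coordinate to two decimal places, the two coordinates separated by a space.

A=(0,0), D=(9.00,0)
θ=224°: B = A + 1.00·(cos224°, sin224°) = (-0.7193, -0.6947)
θ=224°: |BD| = 9.7441
θ=224°: circle(B,6.00) ∩ circle(D,10.00): a=1.5880, h=5.7860
θ=224°:   candidates: C₊=(0.4522,5.1899) cross=56.380; C₋=(1.2771,-6.3528) cross=-56.380
θ=224°:   branch - wants cross < 0 → take C=(1.2771,-6.3528) (cross=-56.380)
θ=224°: ex = (C−B)/|BC| = (0.3327,-0.9430); ey = (0.9430,0.3327)
θ=224°: P = B + 1.92·ex + -2.91·ey = (-2.8246,-3.4735)
θ=280°: B = A + 1.00·(cos280°, sin280°) = (0.1736, -0.9848)
θ=280°: |BD| = 8.8811
θ=280°: circle(B,6.00) ∩ circle(D,10.00): a=0.8374, h=5.9413
θ=280°:   candidates: C₊=(0.3471,5.0127) cross=52.765; C₋=(1.6647,-6.7966) cross=-52.765
θ=280°:   branch - wants cross < 0 → take C=(1.6647,-6.7966) (cross=-52.765)
θ=280°: ex = (C−B)/|BC| = (0.2485,-0.9686); ey = (0.9686,0.2485)
θ=280°: P = B + 1.92·ex + -2.91·ey = (-2.1679,-3.5677)
θ=337°: B = A + 1.00·(cos337°, sin337°) = (0.9205, -0.3907)
θ=337°: |BD| = 8.0889
θ=337°: circle(B,6.00) ∩ circle(D,10.00): a=0.0884, h=5.9993
θ=337°:   candidates: C₊=(0.7191,5.6059) cross=48.528; C₋=(1.2986,-6.3788) cross=-48.528
θ=337°:   branch - wants cross < 0 → take C=(1.2986,-6.3788) (cross=-48.528)
θ=337°: ex = (C−B)/|BC| = (0.0630,-0.9980); ey = (0.9980,0.0630)
θ=337°: P = B + 1.92·ex + -2.91·ey = (-1.8627,-2.4903)

θ=224°: -2.82 -3.47
θ=280°: -2.17 -3.57
θ=337°: -1.86 -2.49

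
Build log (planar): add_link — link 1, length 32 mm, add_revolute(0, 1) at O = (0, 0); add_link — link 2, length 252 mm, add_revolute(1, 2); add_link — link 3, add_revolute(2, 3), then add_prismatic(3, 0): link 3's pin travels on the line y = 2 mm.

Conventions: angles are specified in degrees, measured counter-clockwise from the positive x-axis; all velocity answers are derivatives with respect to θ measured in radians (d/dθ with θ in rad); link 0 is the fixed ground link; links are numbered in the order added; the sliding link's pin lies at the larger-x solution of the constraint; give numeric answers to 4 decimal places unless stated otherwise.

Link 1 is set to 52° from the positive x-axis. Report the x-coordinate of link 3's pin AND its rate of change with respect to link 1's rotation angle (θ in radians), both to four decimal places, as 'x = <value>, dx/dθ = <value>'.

geometry: r = 32 mm, L = 252 mm, e = 2 mm
crank pin P = (r cos θ, r sin θ) = (19.701167, 25.216344)
h = r sin θ − e = 25.216344 − 2 = 23.216344
x = r cos θ + √(L² − h²) = 19.701167 + 250.928279 = 270.629447
dx/dθ = −r sin θ − h·r cos θ/√(L² − h²) (θ in radians; h = 23.216344) = -27.039132

x = 270.6294, dx/dθ = -27.0391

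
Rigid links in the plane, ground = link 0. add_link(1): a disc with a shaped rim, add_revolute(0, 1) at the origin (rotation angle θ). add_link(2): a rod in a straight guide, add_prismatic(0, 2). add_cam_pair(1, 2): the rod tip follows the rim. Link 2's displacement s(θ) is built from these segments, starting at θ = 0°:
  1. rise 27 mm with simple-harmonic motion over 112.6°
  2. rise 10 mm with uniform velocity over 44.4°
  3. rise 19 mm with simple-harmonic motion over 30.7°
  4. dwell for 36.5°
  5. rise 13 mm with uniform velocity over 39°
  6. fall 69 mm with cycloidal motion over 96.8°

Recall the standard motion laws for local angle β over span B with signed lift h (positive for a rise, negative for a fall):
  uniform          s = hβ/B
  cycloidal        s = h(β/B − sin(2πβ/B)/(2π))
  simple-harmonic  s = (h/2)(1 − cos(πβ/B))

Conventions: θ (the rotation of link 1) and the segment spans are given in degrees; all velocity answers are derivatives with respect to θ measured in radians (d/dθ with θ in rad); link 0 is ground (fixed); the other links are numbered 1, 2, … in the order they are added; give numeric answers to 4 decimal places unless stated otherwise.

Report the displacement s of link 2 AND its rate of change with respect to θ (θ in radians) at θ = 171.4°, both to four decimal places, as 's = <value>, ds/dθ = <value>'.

segment 1 (0° to 112.6°, simple-harmonic, h = 27) is passed completely: s = 0.0000 + (27) = 27.0000
segment 2 (112.6° to 157°, uniform, h = 10) is passed completely: s = 27.0000 + (10) = 37.0000
θ = 171.4° falls in segment 3 (157° to 187.7°, simple-harmonic, h = 19): β = 171.4 − 157 = 14.4°, B = 30.7°; Δs = 19/2·(1 − cos(π·0.4691)) = 8.5779; s = 37.0000 + 8.5779 = 45.5779
velocity in seg [157°–187.7°] (simple-harmonic), θ in radians: β = 14.4° = 0.2513 rad, B = 30.7° = 0.5358 rad; ds/dθ = (πh/(2B)) sin(πβ/B) = (π·19/(2·0.5358)) sin(π·0.4691) = 55.437326 mm/rad

s = 45.5779, ds/dθ = 55.4373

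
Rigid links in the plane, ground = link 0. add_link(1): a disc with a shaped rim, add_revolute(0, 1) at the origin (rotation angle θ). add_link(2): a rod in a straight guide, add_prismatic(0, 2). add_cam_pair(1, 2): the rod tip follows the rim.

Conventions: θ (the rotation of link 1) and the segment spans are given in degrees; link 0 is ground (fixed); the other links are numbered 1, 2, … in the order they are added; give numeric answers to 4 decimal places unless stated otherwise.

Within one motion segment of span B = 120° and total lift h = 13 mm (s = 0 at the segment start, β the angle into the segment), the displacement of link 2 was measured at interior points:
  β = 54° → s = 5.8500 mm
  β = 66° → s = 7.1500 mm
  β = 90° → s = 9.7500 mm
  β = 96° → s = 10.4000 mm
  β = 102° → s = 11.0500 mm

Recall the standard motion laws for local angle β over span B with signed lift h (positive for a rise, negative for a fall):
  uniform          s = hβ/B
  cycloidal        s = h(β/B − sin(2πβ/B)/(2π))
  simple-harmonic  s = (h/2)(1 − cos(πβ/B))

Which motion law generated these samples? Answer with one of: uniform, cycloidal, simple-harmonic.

candidates at β/B = r: uniform s = h·r (linear in β); cycloidal s = h·(r − sin(2πr)/(2π)); simple-harmonic s = (h/2)(1 − cos(πr))
β=54°: printed 5.8500 | uniform 5.8500, cycloidal 5.2106, simple-harmonic 5.4832
β=66°: printed 7.1500 | uniform 7.1500, cycloidal 7.7894, simple-harmonic 7.5168
β=90°: printed 9.7500 | uniform 9.7500, cycloidal 11.8190, simple-harmonic 11.0962
β=96°: printed 10.4000 | uniform 10.4000, cycloidal 12.3677, simple-harmonic 11.7586
β=102°: printed 11.0500 | uniform 11.0500, cycloidal 12.7239, simple-harmonic 12.2915
only one law matches every sample → uniform

uniform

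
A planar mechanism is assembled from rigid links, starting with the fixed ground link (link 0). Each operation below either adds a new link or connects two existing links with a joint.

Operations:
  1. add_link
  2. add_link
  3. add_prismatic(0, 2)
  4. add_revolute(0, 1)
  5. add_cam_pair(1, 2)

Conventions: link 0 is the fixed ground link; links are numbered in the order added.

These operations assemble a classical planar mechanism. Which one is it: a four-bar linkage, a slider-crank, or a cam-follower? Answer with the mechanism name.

links: 3 (incl. ground); joints: 1 revolute, 1 prismatic, 1 higher (cam) pair, forming one closed loop
3 links, revolute + prismatic + higher pair in one loop → cam-follower

cam-follower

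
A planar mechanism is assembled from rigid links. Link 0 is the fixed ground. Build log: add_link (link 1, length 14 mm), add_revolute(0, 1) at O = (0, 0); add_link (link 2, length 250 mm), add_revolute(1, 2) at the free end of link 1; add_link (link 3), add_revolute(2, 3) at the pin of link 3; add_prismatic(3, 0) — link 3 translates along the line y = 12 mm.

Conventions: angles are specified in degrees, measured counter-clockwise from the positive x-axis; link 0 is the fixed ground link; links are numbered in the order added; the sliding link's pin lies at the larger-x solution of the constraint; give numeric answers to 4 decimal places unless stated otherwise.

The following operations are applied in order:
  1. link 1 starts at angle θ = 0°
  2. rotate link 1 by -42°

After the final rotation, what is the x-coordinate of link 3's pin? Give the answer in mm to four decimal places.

geometry: r = 14 mm, L = 250 mm, e = 12 mm; θ starts at 0°
rotate link 1 by -42°: θ ← 0° -42° = -42°
crank pin P = (r cos θ, r sin θ) = (10.404028, -9.367828)
h = r sin θ − e = -9.367828 − 12 = -21.367828
x = r cos θ + √(L² − h²) = 10.404028 + 249.085158 = 259.489185

259.4892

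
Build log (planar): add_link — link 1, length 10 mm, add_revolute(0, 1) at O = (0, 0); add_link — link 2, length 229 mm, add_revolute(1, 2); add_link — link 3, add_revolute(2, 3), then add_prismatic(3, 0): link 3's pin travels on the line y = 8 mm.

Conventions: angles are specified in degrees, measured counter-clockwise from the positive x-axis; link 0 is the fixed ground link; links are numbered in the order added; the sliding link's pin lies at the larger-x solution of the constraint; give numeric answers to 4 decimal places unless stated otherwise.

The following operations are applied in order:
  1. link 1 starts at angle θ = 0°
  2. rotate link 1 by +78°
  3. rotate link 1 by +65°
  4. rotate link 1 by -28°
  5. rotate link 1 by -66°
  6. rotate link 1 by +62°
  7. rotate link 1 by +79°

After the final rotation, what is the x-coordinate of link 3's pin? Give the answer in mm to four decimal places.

geometry: r = 10 mm, L = 229 mm, e = 8 mm; θ starts at 0°
rotate link 1 by +78°: θ ← 0° +78° = 78°
rotate link 1 by +65°: θ ← 78° +65° = 143°
rotate link 1 by -28°: θ ← 143° -28° = 115°
rotate link 1 by -66°: θ ← 115° -66° = 49°
rotate link 1 by +62°: θ ← 49° +62° = 111°
rotate link 1 by +79°: θ ← 111° +79° = 190°
crank pin P = (r cos θ, r sin θ) = (-9.848078, -1.736482)
h = r sin θ − e = -1.736482 − 8 = -9.736482
x = r cos θ + √(L² − h²) = -9.848078 + 228.792921 = 218.944844

218.9448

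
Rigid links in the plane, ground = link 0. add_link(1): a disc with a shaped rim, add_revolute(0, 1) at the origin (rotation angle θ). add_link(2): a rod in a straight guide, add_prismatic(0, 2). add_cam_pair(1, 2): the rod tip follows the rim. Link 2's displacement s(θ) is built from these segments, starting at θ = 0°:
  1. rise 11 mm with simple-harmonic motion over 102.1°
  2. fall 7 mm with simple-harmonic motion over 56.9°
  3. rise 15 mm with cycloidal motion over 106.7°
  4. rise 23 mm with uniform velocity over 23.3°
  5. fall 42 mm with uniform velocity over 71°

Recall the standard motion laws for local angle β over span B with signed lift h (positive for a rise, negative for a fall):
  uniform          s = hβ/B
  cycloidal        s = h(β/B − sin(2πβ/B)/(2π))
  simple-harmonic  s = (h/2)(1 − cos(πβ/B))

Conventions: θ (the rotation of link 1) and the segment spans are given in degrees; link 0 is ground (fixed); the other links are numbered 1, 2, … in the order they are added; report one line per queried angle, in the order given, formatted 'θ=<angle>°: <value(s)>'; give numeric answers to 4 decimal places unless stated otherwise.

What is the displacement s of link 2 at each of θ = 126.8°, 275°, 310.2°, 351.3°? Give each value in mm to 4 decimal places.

segment 1 (0° to 102.1°, simple-harmonic, h = 11) is passed completely: s = 0.0000 + (11) = 11.0000
θ = 126.8° falls in segment 2 (102.1° to 159°, simple-harmonic, h = -7): β = 126.8 − 102.1 = 24.7°, B = 56.9°; Δs = -7/2·(1 − cos(π·0.4341)) = -2.7805; s = 11.0000 − 2.7805 = 8.2195
segment 2 (102.1° to 159°, simple-harmonic, h = -7) is passed completely: s = 11.0000 + (-7) = 4.0000
segment 3 (159° to 265.7°, cycloidal, h = 15) is passed completely: s = 4.0000 + (15) = 19.0000
θ = 275° falls in segment 4 (265.7° to 289°, uniform, h = 23): β = 275 − 265.7 = 9.3°, B = 23.3°; Δs = 23·9.3/23.3 = 9.1803; s = 19.0000 + 9.1803 = 28.1803
segment 4 (265.7° to 289°, uniform, h = 23) is passed completely: s = 19.0000 + (23) = 42.0000
θ = 310.2° falls in segment 5 (289° to 360°, uniform, h = -42): β = 310.2 − 289 = 21.2°, B = 71°; Δs = -42·21.2/71 = -12.5408; s = 42.0000 − 12.5408 = 29.4592
θ = 351.3° falls in segment 5 (289° to 360°, uniform, h = -42): β = 351.3 − 289 = 62.3°, B = 71°; Δs = -42·62.3/71 = -36.8535; s = 42.0000 − 36.8535 = 5.1465

θ=126.8°: 8.2195
θ=275°: 28.1803
θ=310.2°: 29.4592
θ=351.3°: 5.1465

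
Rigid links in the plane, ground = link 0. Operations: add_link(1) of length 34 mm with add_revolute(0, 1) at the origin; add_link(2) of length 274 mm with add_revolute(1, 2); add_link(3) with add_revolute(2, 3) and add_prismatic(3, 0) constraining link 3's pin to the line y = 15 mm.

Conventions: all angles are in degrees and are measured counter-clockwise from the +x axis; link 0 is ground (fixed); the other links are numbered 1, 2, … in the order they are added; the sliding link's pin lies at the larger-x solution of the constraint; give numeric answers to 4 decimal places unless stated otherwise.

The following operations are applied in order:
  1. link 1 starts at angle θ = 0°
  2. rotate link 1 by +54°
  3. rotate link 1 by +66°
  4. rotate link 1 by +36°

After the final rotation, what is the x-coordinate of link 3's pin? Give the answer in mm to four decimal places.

geometry: r = 34 mm, L = 274 mm, e = 15 mm; θ starts at 0°
rotate link 1 by +54°: θ ← 0° +54° = 54°
rotate link 1 by +66°: θ ← 54° +66° = 120°
rotate link 1 by +36°: θ ← 120° +36° = 156°
crank pin P = (r cos θ, r sin θ) = (-31.060546, 13.829046)
h = r sin θ − e = 13.829046 − 15 = -1.170954
x = r cos θ + √(L² − h²) = -31.060546 + 273.997498 = 242.936952

242.9370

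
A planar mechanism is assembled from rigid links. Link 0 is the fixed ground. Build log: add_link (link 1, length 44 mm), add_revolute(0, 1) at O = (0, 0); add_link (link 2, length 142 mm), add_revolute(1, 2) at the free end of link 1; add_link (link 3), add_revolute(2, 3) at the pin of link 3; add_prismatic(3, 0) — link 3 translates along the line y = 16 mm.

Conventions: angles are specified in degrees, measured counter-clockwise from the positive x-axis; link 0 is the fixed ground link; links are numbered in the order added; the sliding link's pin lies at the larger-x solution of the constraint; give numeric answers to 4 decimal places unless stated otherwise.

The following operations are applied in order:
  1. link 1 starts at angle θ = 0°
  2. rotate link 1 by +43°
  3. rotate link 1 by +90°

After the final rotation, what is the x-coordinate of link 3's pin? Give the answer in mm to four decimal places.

geometry: r = 44 mm, L = 142 mm, e = 16 mm; θ starts at 0°
rotate link 1 by +43°: θ ← 0° +43° = 43°
rotate link 1 by +90°: θ ← 43° +90° = 133°
crank pin P = (r cos θ, r sin θ) = (-30.007928, 32.179563)
h = r sin θ − e = 32.179563 − 16 = 16.179563
x = r cos θ + √(L² − h²) = -30.007928 + 141.075234 = 111.067307

111.0673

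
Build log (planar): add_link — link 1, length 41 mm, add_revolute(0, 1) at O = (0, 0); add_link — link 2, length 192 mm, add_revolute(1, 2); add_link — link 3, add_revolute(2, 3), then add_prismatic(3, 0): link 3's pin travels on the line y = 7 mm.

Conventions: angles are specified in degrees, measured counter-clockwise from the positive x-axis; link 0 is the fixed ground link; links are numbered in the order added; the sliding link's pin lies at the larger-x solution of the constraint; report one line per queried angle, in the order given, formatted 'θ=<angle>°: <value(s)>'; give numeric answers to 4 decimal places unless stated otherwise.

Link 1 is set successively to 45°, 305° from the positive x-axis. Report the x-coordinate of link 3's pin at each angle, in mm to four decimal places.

geometry: r = 41 mm, L = 192 mm, e = 7 mm
θ=45°: crank pin P = (r cos θ, r sin θ) = (28.991378, 28.991378)
θ=45°: h = r sin θ − e = 28.991378 − 7 = 21.991378
θ=45°: x = r cos θ + √(L² − h²) = 28.991378 + 190.736413 = 219.727791
θ=305°: crank pin P = (r cos θ, r sin θ) = (23.516634, -33.585234)
θ=305°: h = r sin θ − e = -33.585234 − 7 = -40.585234
θ=305°: x = r cos θ + √(L² − h²) = 23.516634 + 187.661501 = 211.178134

θ=45°: 219.7278
θ=305°: 211.1781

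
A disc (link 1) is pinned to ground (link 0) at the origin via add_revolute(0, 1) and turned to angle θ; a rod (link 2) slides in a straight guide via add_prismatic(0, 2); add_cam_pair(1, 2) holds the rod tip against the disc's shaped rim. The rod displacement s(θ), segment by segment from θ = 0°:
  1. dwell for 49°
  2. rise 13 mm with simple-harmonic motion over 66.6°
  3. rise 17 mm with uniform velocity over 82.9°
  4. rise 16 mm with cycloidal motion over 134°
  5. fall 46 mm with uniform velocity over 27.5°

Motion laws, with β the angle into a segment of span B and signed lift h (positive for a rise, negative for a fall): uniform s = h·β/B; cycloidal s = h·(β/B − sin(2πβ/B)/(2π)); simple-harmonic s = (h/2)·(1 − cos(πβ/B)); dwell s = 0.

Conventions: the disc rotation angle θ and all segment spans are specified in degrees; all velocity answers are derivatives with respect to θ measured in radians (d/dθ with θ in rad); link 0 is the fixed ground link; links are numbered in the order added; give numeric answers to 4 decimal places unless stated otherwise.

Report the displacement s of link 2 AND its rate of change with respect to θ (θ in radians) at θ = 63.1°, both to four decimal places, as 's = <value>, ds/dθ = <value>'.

segment 1 (0° to 49°, dwell): s unchanged at 0.0000
θ = 63.1° falls in segment 2 (49° to 115.6°, simple-harmonic, h = 13): β = 63.1 − 49 = 14.1°, B = 66.6°; Δs = 13/2·(1 − cos(π·0.2117)) = 1.3855; s = 0.0000 + 1.3855 = 1.3855
velocity in seg [49°–115.6°] (simple-harmonic), θ in radians: β = 14.1° = 0.2461 rad, B = 66.6° = 1.1624 rad; ds/dθ = (πh/(2B)) sin(πβ/B) = (π·13/(2·1.1624)) sin(π·0.2117) = 10.841776 mm/rad

s = 1.3855, ds/dθ = 10.8418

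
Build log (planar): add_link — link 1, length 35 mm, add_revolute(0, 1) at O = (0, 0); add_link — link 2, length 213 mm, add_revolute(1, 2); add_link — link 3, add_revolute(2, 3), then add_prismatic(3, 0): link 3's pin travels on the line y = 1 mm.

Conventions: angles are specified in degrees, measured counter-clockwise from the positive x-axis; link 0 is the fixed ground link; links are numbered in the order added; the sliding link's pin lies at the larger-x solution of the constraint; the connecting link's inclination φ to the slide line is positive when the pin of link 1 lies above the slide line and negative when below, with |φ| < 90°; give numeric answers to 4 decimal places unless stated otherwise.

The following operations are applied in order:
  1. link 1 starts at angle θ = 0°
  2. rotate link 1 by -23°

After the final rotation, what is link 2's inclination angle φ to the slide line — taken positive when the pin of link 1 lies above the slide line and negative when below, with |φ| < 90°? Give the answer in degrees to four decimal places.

geometry: r = 35 mm, L = 213 mm, e = 1 mm; θ starts at 0°
rotate link 1 by -23°: θ ← 0° -23° = -23°
h = r sin θ − e = -13.675589 − 1 = -14.675589
sin φ = h / L = -14.675589 / 213 = -0.06889948
φ = arcsin(-0.06889948) = -3.950780°

-3.9508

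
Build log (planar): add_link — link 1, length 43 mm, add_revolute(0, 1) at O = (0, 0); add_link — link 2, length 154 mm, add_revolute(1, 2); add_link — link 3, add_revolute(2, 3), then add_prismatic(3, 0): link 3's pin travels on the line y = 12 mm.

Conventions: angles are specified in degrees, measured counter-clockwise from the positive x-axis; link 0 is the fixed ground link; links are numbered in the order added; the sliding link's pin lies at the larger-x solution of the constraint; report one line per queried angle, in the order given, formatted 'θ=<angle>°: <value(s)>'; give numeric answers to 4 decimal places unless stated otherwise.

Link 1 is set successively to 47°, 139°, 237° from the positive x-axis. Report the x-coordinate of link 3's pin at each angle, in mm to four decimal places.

geometry: r = 43 mm, L = 154 mm, e = 12 mm
θ=47°: crank pin P = (r cos θ, r sin θ) = (29.325929, 31.448209)
θ=47°: h = r sin θ − e = 31.448209 − 12 = 19.448209
θ=47°: x = r cos θ + √(L² − h²) = 29.325929 + 152.767036 = 182.092965
θ=139°: crank pin P = (r cos θ, r sin θ) = (-32.452512, 28.210538)
θ=139°: h = r sin θ − e = 28.210538 − 12 = 16.210538
θ=139°: x = r cos θ + √(L² − h²) = -32.452512 + 153.144437 = 120.691925
θ=237°: crank pin P = (r cos θ, r sin θ) = (-23.419479, -36.062834)
θ=237°: h = r sin θ − e = -36.062834 − 12 = -48.062834
θ=237°: x = r cos θ + √(L² − h²) = -23.419479 + 146.307771 = 122.888293

θ=47°: 182.0930
θ=139°: 120.6919
θ=237°: 122.8883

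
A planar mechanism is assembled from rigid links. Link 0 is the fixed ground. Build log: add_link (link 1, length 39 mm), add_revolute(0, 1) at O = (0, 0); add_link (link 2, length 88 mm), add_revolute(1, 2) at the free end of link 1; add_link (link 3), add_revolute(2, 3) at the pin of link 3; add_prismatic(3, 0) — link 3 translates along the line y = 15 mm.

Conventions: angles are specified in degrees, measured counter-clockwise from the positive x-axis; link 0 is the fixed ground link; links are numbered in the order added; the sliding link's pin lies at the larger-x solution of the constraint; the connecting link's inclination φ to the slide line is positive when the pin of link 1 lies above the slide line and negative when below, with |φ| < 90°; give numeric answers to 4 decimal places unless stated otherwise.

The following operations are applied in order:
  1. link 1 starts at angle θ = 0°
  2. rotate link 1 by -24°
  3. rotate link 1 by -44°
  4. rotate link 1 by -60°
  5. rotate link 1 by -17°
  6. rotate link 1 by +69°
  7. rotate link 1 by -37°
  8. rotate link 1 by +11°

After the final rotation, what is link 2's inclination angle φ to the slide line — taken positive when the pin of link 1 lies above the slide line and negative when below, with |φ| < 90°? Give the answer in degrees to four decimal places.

geometry: r = 39 mm, L = 88 mm, e = 15 mm; θ starts at 0°
rotate link 1 by -24°: θ ← 0° -24° = -24°
rotate link 1 by -44°: θ ← -24° -44° = -68°
rotate link 1 by -60°: θ ← -68° -60° = -128°
rotate link 1 by -17°: θ ← -128° -17° = -145°
rotate link 1 by +69°: θ ← -145° +69° = -76°
rotate link 1 by -37°: θ ← -76° -37° = -113°
rotate link 1 by +11°: θ ← -113° +11° = -102°
h = r sin θ − e = -38.147756 − 15 = -53.147756
sin φ = h / L = -53.147756 / 88 = -0.60395178
φ = arcsin(-0.60395178) = -37.153450°

-37.1535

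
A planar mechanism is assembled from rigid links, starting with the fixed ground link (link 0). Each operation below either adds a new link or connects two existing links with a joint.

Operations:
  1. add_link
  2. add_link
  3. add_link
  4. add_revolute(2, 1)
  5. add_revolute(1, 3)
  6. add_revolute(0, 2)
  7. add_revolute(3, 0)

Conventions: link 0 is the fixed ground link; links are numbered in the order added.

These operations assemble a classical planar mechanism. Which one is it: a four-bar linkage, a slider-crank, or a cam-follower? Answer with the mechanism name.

links: 4 (incl. ground); joints: 4 revolute, 0 prismatic, 0 higher (cam) pair, forming one closed loop
4 links in a single 4R loop → four-bar linkage

four-bar linkage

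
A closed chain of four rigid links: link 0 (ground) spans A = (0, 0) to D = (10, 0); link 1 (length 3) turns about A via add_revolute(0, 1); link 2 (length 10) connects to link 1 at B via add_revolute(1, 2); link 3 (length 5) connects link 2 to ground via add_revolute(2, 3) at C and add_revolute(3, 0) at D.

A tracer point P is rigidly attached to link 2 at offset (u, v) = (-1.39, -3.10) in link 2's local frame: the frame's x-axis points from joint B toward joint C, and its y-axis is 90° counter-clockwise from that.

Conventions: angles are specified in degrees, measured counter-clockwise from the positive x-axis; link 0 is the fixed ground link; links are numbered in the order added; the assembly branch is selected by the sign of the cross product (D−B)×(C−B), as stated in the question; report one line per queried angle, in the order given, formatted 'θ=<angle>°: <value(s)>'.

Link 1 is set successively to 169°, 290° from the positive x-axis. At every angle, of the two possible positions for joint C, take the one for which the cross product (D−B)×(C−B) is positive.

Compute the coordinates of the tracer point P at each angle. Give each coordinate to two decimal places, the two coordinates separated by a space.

A=(0,0), D=(10.00,0)
θ=169°: B = A + 3.00·(cos169°, sin169°) = (-2.9449, 0.5724)
θ=169°: |BD| = 12.9575
θ=169°: circle(B,10.00) ∩ circle(D,5.00): a=9.3728, h=3.4857
θ=169°:   candidates: C₊=(6.5728,3.6406) cross=45.166; C₋=(6.2648,-3.3239) cross=-45.166
θ=169°:   branch + wants cross > 0 → take C=(6.5728,3.6406) (cross=45.166)
θ=169°: ex = (C−B)/|BC| = (0.9518,0.3068); ey = (-0.3068,0.9518)
θ=169°: P = B + -1.39·ex + -3.10·ey = (-3.3167,-2.8045)
θ=290°: B = A + 3.00·(cos290°, sin290°) = (1.0261, -2.8191)
θ=290°: |BD| = 9.4063
θ=290°: circle(B,10.00) ∩ circle(D,5.00): a=8.6898, h=4.9484
θ=290°:   candidates: C₊=(7.8334,4.5062) cross=46.546; C₋=(10.7995,-4.9357) cross=-46.546
θ=290°:   branch + wants cross > 0 → take C=(7.8334,4.5062) (cross=46.546)
θ=290°: ex = (C−B)/|BC| = (0.6807,0.7325); ey = (-0.7325,0.6807)
θ=290°: P = B + -1.39·ex + -3.10·ey = (2.3507,-5.9476)

θ=169°: -3.32 -2.80
θ=290°: 2.35 -5.95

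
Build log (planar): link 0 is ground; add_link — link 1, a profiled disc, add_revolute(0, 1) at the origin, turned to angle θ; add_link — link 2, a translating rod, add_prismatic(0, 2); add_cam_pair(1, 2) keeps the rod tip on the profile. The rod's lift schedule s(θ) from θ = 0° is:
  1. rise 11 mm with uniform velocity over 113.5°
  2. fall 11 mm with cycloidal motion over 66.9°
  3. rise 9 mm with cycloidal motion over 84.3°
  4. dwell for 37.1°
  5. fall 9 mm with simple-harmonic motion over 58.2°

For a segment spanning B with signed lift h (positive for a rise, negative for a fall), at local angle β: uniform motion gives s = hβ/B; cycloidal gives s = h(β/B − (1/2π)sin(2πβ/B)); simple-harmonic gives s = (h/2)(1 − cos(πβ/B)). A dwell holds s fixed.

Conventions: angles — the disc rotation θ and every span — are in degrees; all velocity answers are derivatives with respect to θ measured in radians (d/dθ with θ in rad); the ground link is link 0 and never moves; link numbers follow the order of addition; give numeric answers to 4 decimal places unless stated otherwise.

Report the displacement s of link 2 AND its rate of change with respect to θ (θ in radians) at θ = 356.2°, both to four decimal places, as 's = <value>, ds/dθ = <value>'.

seg 1 [0°–113.5°] uniform, h=11: full span → s += 11 → s = 11.0000
seg 2 [113.5°–180.4°] cycloidal, h=-11: full span → s += -11 → s = 0.0000
seg 3 [180.4°–264.7°] cycloidal, h=9: full span → s += 9 → s = 9.0000
seg 4 [264.7°–301.8°] dwell: s stays 9.0000
seg 5 [301.8°–360°] simple-harmonic, h=-9: θ=356.2° here. β=54.4, B=58.2. -9/2·(1 − cos(π·0.9347)) = -8.9057 → s = 0.0943
velocity in seg [301.8°–360°] (simple-harmonic), θ in radians: β = 54.4° = 0.9495 rad, B = 58.2° = 1.0158 rad; ds/dθ = (πh/(2B)) sin(πβ/B) = (π·(-9)/(2·1.0158)) sin(π·0.9347) = -2.834802 mm/rad

s = 0.0943, ds/dθ = -2.8348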